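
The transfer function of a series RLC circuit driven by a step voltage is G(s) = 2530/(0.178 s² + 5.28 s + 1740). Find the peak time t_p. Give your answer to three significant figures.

t_p ≈ 0.0321 s

Dividing through by 0.178: denominator becomes s² + 29.66 s + 9775.
So ω_n = √9775 = 98.9 rad/s and ζ = 29.66/(2·98.9) = 0.150.
The damped frequency ω_d = ω_n√(1−ζ²) = 97.8 rad/s. t_p = π/ω_d = 0.0321 s.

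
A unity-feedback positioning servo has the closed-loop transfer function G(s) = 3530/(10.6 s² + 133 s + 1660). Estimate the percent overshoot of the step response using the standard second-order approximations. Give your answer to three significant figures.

Dividing through by 10.6: denominator becomes s² + 12.55 s + 156.6.
So ω_n = √156.6 = 12.5 rad/s and ζ = 12.55/(2·12.5) = 0.501.
Overshoot: exp(−π·0.501/√(1−0.501²)) = 0.162, i.e. 16.2%.

%OS ≈ 16.2%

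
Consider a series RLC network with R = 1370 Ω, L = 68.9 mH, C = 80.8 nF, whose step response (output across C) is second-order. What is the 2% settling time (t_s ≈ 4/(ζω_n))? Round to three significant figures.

For a series RLC circuit (capacitor voltage as output), ω_n = 1/√(LC) = 1/√(68.9 mH · 80.8 nF) = 13400 rad/s.
ζ = (R/2)·√(C/L) = (1370/2)·√(80.8 nF/68.9 mH) = 0.742.
t_s ≈ 4/(ζω_n) = 0.000402 s.

t_s ≈ 0.000402 s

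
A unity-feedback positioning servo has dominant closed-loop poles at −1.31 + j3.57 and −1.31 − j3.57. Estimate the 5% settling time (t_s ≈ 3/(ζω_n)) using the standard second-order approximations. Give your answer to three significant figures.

t_s ≈ 2.29 s

For poles at −σ ± jω_d, ζω_n = σ = 1.31, so t_s ≈ 3/σ = 2.29 s.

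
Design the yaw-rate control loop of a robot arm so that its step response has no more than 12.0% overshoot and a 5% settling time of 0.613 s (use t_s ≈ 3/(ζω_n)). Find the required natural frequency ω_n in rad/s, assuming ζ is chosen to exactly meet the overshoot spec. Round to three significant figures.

ω_n ≈ 8.75 rad/s

Inverting the overshoot relation: ζ = |ln 0.120|/√(π² + ln²0.120) = 0.559.
Then ω_n = 3/(ζ t_s) = 3/(0.559 × 0.613) = 8.75 rad/s.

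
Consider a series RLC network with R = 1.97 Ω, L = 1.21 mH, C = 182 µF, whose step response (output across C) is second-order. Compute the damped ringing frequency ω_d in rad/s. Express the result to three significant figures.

For a series RLC circuit (capacitor voltage as output), ω_n = 1/√(LC) = 1/√(1.21 mH · 182 µF) = 2130 rad/s.
ζ = (R/2)·√(C/L) = (1.97/2)·√(182 µF/1.21 mH) = 0.382.
ω_d = 2130·√(1 − 0.382²) = 1970 rad/s.

ω_d ≈ 1970 rad/s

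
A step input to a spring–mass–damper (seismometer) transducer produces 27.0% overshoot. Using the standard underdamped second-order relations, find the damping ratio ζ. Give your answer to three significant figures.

ζ = −ln(OS)/√(π² + (ln OS)²). With OS = 0.270, ln OS = −1.309 and ζ = 1.309/3.404 = 0.385.

ζ ≈ 0.385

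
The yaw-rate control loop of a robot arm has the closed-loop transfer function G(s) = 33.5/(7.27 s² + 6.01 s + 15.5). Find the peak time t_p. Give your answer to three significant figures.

t_p ≈ 2.24 s

Dividing through by 7.27: denominator becomes s² + 0.8267 s + 2.132.
So ω_n = √2.132 = 1.46 rad/s and ζ = 0.8267/(2·1.46) = 0.283.
ω_d = 1.46·√(1 − 0.283²) = 1.40 rad/s. t_p = π/ω_d = 2.24 s.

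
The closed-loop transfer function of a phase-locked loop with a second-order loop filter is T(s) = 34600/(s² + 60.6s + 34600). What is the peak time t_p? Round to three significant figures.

t_p ≈ 0.0171 s

Comparing the denominator to s² + 2ζω_n s + ω_n²: ω_n = √34600 = 186 rad/s, and 2ζω_n = 60.6 so ζ = 60.6/(2·186) = 0.163.
ω_d = ω_n√(1−ζ²) = 184 rad/s. Then t_p = π/ω_d = 0.0171 s.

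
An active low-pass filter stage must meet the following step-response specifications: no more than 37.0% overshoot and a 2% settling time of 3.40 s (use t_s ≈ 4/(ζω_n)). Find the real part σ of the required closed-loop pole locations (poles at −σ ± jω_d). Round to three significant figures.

The settling-time spec alone fixes σ = ζω_n = 4/t_s = 4/3.40 = 1.18.
(Overshoot then fixes ζ = 0.302 and hence ω_d = σ·√(1−ζ²)/ζ = 3.72 rad/s.)

σ ≈ 1.18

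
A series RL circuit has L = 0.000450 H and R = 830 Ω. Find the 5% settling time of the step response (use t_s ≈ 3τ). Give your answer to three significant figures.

τ = L/R = 0.000450/830 = 0.000000542 s.
t_s ≈ 3τ = 0.00000163 s.

t_s ≈ 0.00000163 s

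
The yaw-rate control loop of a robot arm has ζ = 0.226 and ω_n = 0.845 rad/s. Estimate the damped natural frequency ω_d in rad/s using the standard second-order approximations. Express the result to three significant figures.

ω_d = ω_n√(1−ζ²) = 0.845·√0.949 = 0.823 rad/s.

ω_d ≈ 0.823 rad/s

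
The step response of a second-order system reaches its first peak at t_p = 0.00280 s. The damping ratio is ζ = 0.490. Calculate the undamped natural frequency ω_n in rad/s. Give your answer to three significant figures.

Peak time t_p = π/ω_d, so ω_d = π/t_p = π/0.00280 = 1120 rad/s.
ω_n = ω_d/√(1−ζ²) = 1120/√0.760 = 1290 rad/s.

ω_n ≈ 1290 rad/s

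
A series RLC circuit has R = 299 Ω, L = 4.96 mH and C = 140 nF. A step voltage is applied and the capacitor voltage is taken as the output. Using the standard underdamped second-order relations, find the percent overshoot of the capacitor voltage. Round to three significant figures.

%OS ≈ 1.65%

For a series RLC circuit (capacitor voltage as output), ω_n = 1/√(LC) = 1/√(4.96 mH · 140 nF) = 37900 rad/s.
ζ = (R/2)·√(C/L) = (299/2)·√(140 nF/4.96 mH) = 0.794.
%OS = 100·exp(−πζ/√(1−ζ²)) = 1.65%.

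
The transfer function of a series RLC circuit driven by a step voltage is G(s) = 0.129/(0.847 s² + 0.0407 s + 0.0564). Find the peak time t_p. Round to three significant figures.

Dividing through by 0.847: denominator becomes s² + 0.04805 s + 0.06659.
So ω_n = √0.06659 = 0.258 rad/s and ζ = 0.04805/(2·0.258) = 0.0931.
ω_d = ω_n√(1−ζ²) = 0.257 rad/s. t_p = π/ω_d = 12.2 s.

t_p ≈ 12.2 s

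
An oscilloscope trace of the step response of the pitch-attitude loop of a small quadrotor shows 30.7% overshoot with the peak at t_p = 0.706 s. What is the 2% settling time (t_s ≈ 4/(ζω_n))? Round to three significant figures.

ζ from %OS: ζ = |ln 0.307|/√(π²+ln²0.307) = 0.352.
From t_p = π/ω_d, ω_d = π/0.706 = 4.45 rad/s, so ω_n = ω_d/√(1−ζ²) = 4.75 rad/s.
t_s ≈ 4/(ζω_n) = 4/(0.352·4.75) = 2.39 s.

t_s ≈ 2.39 s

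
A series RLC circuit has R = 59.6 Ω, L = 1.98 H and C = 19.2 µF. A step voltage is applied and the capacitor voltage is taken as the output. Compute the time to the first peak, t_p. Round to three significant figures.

t_p ≈ 0.0195 s

For a series RLC circuit (capacitor voltage as output), ω_n = 1/√(LC) = 1/√(1.98 H · 19.2 µF) = 162 rad/s.
ζ = (R/2)·√(C/L) = (59.6/2)·√(19.2 µF/1.98 H) = 0.0928.
The damped frequency ω_d = ω_n√(1−ζ²) = 161 rad/s. t_p = π/ω_d = 0.0195 s.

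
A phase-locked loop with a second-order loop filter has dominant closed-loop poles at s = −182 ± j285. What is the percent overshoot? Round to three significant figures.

|pole| = ω_n = √(182² + 285²) = 338 rad/s; ζ = cos θ = σ/ω_n = 0.538.
Overshoot: exp(−π·0.538/√(1−0.538²)) = 0.134, i.e. 13.4%.

%OS ≈ 13.4%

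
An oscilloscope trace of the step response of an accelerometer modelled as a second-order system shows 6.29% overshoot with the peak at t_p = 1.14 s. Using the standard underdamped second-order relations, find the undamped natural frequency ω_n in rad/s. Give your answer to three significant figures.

ζ from %OS: ζ = |ln 0.0629|/√(π²+ln²0.0629) = 0.661.
From t_p = π/ω_d, ω_d = π/1.14 = 2.76 rad/s, so ω_n = ω_d/√(1−ζ²) = 3.67 rad/s.

ω_n ≈ 3.67 rad/s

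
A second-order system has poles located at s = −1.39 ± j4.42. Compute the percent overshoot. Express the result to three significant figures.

%OS ≈ 37.2%

|pole| = ω_n = √(1.39² + 4.42²) = 4.63 rad/s; ζ = cos θ = σ/ω_n = 0.300.
Overshoot: exp(−π·0.300/√(1−0.300²)) = 0.372, i.e. 37.2%.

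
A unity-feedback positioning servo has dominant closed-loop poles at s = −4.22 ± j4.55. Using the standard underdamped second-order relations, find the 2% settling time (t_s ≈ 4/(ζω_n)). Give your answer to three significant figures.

t_s ≈ 0.948 s

For poles at −σ ± jω_d, ζω_n = σ = 4.22, so t_s ≈ 4/σ = 0.948 s.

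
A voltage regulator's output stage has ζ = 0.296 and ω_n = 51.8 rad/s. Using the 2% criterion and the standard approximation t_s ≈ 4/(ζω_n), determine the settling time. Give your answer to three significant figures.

t_s ≈ 0.261 s

t_s ≈ 4/(ζω_n) = 4/(0.296 × 51.8) = 0.261 s.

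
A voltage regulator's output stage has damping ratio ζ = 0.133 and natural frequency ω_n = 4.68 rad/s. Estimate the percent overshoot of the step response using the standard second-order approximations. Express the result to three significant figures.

For an underdamped second-order system, %OS = 100·exp(−πζ/√(1−ζ²)).
πζ/√(1−ζ²) = π·0.133/√(1−0.0177) = 0.4216, so %OS = 100·e^(−0.4216) = 65.6%.

%OS ≈ 65.6%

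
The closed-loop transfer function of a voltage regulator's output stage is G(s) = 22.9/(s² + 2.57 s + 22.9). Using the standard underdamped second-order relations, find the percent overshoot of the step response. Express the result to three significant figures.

%OS ≈ 41.7%

Matching coefficients with s² + 2ζω_n s + ω_n² gives ω_n² = 22.9 ⇒ ω_n = 4.79 rad/s, and ζ = 2.57/(2ω_n) = 0.269.
%OS = 100 e^{−πζ/√(1−ζ²)} with ζ = 0.269 gives 41.7%.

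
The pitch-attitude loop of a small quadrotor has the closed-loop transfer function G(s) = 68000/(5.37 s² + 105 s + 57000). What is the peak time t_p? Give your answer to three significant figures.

t_p ≈ 0.0306 s

Dividing through by 5.37: denominator becomes s² + 19.55 s + 10610.
So ω_n = √10610 = 103 rad/s and ζ = 19.55/(2·103) = 0.0949.
ω_d = 103·√(1 − 0.0949²) = 103 rad/s. t_p = π/ω_d = 0.0306 s.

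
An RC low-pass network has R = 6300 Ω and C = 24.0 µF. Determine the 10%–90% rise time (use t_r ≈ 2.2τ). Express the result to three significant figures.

τ = RC = 6300 × 24.0 µF = 0.151 s.
t_r ≈ 2.2τ = 0.333 s.

t_r ≈ 0.333 s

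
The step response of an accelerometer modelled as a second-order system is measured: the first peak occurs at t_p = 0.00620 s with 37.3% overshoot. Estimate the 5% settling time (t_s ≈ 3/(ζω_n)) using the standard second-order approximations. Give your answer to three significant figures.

The overshoot fixes ζ = −ln(OS)/√(π²+ln²(OS)) = 0.300.
From t_p = π/ω_d, ω_d = π/0.00620 = 507 rad/s, so ω_n = ω_d/√(1−ζ²) = 531 rad/s.
t_s ≈ 3/(ζω_n) = 3/(0.300·531) = 0.0189 s.

t_s ≈ 0.0189 s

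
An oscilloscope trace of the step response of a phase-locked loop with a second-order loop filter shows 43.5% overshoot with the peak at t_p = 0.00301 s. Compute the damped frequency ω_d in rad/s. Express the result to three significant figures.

ω_d ≈ 1040 rad/s

t_p = π/ω_d, so ω_d = π/0.00301 = 1040 rad/s.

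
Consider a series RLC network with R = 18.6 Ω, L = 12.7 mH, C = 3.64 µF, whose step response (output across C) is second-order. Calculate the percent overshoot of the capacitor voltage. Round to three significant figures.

%OS ≈ 60.6%

For a series RLC circuit (capacitor voltage as output), ω_n = 1/√(LC) = 1/√(12.7 mH · 3.64 µF) = 4650 rad/s.
ζ = (R/2)·√(C/L) = (18.6/2)·√(3.64 µF/12.7 mH) = 0.157.
%OS = 100·exp(−πζ/√(1−ζ²)) = 60.6%.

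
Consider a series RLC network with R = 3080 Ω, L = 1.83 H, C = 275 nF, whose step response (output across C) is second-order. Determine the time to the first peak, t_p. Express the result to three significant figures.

t_p ≈ 0.00278 s

For a series RLC circuit (capacitor voltage as output), ω_n = 1/√(LC) = 1/√(1.83 H · 275 nF) = 1410 rad/s.
ζ = (R/2)·√(C/L) = (3080/2)·√(275 nF/1.83 H) = 0.597.
ω_d = ω_n√(1−ζ²) = 1130 rad/s. t_p = π/ω_d = 0.00278 s.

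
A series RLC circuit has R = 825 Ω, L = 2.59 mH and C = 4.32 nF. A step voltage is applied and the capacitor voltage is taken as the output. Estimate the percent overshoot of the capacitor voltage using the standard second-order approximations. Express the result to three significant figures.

For a series RLC circuit (capacitor voltage as output), ω_n = 1/√(LC) = 1/√(2.59 mH · 4.32 nF) = 299000 rad/s.
ζ = (R/2)·√(C/L) = (825/2)·√(4.32 nF/2.59 mH) = 0.533.
%OS = 100·exp(−πζ/√(1−ζ²)) = 13.8%.

%OS ≈ 13.8%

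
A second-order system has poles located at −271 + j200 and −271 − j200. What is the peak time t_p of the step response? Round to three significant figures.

t_p ≈ 0.0157 s

t_p = π/ω_d with ω_d = 200 (the imaginary part), so t_p = 0.0157 s.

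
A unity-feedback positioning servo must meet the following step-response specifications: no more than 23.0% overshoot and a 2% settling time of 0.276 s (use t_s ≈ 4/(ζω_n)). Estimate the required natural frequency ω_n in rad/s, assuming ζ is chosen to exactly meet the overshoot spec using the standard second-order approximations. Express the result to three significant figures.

From %OS = 100·exp(−πζ/√(1−ζ²)), invert to get ζ = −ln(OS)/√(π² + ln²(OS)) with OS = 0.230.
−ln 0.230 = 1.470, so ζ = 1.470/√(π² + 2.160) = 0.424.
From t_s ≈ 4/(ζω_n): ω_n = 4/(ζ·t_s) = 4/(0.424·0.276) = 34.2 rad/s.

ω_n ≈ 34.2 rad/s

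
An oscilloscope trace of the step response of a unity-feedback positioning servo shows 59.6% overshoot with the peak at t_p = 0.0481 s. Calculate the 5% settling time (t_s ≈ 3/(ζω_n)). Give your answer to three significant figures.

The overshoot fixes ζ = −ln(OS)/√(π²+ln²(OS)) = 0.163.
From t_p = π/ω_d, ω_d = π/0.0481 = 65.3 rad/s, so ω_n = ω_d/√(1−ζ²) = 66.2 rad/s.
t_s ≈ 3/(ζω_n) = 3/(0.163·66.2) = 0.279 s.

t_s ≈ 0.279 s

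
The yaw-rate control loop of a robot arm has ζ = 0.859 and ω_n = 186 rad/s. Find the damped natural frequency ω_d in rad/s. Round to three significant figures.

ω_d ≈ 95.2 rad/s

ω_d = ω_n√(1−ζ²) = 186·√0.262 = 95.2 rad/s.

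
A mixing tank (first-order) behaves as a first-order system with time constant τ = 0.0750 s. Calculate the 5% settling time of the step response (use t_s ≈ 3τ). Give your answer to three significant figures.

t_s ≈ 3τ = 0.225 s.

t_s ≈ 0.225 s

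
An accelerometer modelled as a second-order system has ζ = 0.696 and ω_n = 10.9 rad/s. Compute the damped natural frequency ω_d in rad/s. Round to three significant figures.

ω_d ≈ 7.83 rad/s

ω_d = ω_n√(1−ζ²) = 10.9·√0.516 = 7.83 rad/s.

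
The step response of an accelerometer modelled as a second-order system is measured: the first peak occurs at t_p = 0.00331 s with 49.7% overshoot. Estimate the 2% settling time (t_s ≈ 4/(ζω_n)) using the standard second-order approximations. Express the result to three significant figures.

t_s ≈ 0.0189 s

The overshoot fixes ζ = −ln(OS)/√(π²+ln²(OS)) = 0.217.
From t_p = π/ω_d, ω_d = π/0.00331 = 949 rad/s, so ω_n = ω_d/√(1−ζ²) = 972 rad/s.
t_s ≈ 4/(ζω_n) = 4/(0.217·972) = 0.0189 s.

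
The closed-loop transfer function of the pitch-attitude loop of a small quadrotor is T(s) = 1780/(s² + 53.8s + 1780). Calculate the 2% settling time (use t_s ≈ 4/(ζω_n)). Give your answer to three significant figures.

Comparing the denominator to s² + 2ζω_n s + ω_n²: ω_n = √1780 = 42.2 rad/s, and 2ζω_n = 53.8 so ζ = 53.8/(2·42.2) = 0.638.
t_s ≈ 4/(ζω_n) = 4/(0.638·42.2) = 0.149 s.

t_s ≈ 0.149 s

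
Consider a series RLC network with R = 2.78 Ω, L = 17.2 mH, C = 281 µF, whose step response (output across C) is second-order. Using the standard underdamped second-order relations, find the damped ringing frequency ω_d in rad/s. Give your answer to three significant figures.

ω_d ≈ 448 rad/s

For a series RLC circuit (capacitor voltage as output), ω_n = 1/√(LC) = 1/√(17.2 mH · 281 µF) = 455 rad/s.
ζ = (R/2)·√(C/L) = (2.78/2)·√(281 µF/17.2 mH) = 0.178.
ω_d = ω_n√(1−ζ²) = 448 rad/s.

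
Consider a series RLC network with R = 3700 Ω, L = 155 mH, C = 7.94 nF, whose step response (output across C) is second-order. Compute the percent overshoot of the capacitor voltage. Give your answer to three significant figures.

For a series RLC circuit (capacitor voltage as output), ω_n = 1/√(LC) = 1/√(155 mH · 7.94 nF) = 28500 rad/s.
ζ = (R/2)·√(C/L) = (3700/2)·√(7.94 nF/155 mH) = 0.419.
%OS = 100 e^{−πζ/√(1−ζ²)} with ζ = 0.419 gives 23.5%.

%OS ≈ 23.5%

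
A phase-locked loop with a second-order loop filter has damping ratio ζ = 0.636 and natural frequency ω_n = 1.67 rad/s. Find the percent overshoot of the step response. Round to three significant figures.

%OS ≈ 7.51%

For an underdamped second-order system, %OS = 100·exp(−πζ/√(1−ζ²)).
πζ/√(1−ζ²) = π·0.636/√(1−0.404) = 2.589, so %OS = 100·e^(−2.589) = 7.51%.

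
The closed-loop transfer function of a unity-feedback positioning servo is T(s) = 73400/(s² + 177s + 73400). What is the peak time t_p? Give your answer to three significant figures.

ω_n = √73400 = 271 rad/s; ζ = 177/(2·271) = 0.327.
The damped frequency ω_d = ω_n√(1−ζ²) = 256 rad/s. Then t_p = π/ω_d = 0.0123 s.

t_p ≈ 0.0123 s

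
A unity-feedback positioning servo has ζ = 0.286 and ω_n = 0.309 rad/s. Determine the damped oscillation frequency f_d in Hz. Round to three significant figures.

ω_d = ω_n√(1−ζ²) = 0.309·√0.918 = 0.296 rad/s.
f_d = ω_d/(2π) = 0.0471 Hz.

f_d ≈ 0.0471 Hz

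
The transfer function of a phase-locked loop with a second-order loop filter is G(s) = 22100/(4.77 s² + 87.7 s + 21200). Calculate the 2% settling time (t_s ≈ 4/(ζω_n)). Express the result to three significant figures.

Dividing through by 4.77: denominator becomes s² + 18.39 s + 4444.
So ω_n = √4444 = 66.7 rad/s and ζ = 18.39/(2·66.7) = 0.138.
t_s ≈ 4/(ζω_n) = 0.435 s.

t_s ≈ 0.435 s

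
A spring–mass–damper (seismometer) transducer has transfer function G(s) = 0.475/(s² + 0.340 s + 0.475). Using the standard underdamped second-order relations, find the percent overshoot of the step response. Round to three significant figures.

%OS ≈ 45.0%

Comparing the denominator to s² + 2ζω_n s + ω_n²: ω_n = √0.475 = 0.689 rad/s, and 2ζω_n = 0.340 so ζ = 0.340/(2·0.689) = 0.247.
%OS = 100 e^{−πζ/√(1−ζ²)} with ζ = 0.247 gives 45.0%.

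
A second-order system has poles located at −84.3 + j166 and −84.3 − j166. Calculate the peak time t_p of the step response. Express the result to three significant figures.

t_p ≈ 0.0189 s

t_p = π/ω_d with ω_d = 166 (the imaginary part), so t_p = 0.0189 s.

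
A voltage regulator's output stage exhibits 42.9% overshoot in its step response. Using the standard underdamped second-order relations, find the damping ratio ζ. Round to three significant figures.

ζ ≈ 0.260

From %OS = 100·exp(−πζ/√(1−ζ²)), invert to get ζ = −ln(OS)/√(π² + ln²(OS)) with OS = 0.429.
−ln 0.429 = 0.8463, so ζ = 0.8463/√(π² + 0.7162) = 0.260.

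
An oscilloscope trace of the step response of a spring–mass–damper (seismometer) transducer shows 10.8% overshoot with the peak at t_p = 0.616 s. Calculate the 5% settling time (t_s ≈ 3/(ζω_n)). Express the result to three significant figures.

t_s ≈ 0.830 s

The overshoot fixes ζ = −ln(OS)/√(π²+ln²(OS)) = 0.578.
t_p = π/ω_d ⇒ ω_d = 5.10 rad/s; then ω_n = ω_d/√(1−ζ²) = 6.25 rad/s.
t_s ≈ 3/(ζω_n) = 3/(0.578·6.25) = 0.830 s.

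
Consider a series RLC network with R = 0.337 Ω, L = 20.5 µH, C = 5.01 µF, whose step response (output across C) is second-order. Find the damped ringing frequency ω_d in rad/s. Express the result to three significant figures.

For a series RLC circuit (capacitor voltage as output), ω_n = 1/√(LC) = 1/√(20.5 µH · 5.01 µF) = 98700 rad/s.
ζ = (R/2)·√(C/L) = (0.337/2)·√(5.01 µF/20.5 µH) = 0.0833.
ω_d = ω_n√(1−ζ²) = 98300 rad/s.

ω_d ≈ 98300 rad/s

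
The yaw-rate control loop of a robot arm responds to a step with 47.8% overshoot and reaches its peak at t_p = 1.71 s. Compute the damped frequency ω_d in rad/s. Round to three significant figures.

t_p = π/ω_d, so ω_d = π/1.71 = 1.84 rad/s.

ω_d ≈ 1.84 rad/s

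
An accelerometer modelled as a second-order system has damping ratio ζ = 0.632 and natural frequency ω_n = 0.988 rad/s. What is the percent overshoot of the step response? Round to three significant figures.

For an underdamped second-order system, %OS = 100·exp(−πζ/√(1−ζ²)).
πζ/√(1−ζ²) = π·0.632/√(1−0.399) = 2.562, so %OS = 100·e^(−2.562) = 7.71%.

%OS ≈ 7.71%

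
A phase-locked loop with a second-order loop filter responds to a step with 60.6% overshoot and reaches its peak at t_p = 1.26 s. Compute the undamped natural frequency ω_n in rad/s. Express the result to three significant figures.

ω_n ≈ 2.52 rad/s

From the overshoot, ζ = −ln(OS)/√(π²+ln²(OS)) = 0.157.
t_p = π/ω_d ⇒ ω_d = 2.49 rad/s; then ω_n = ω_d/√(1−ζ²) = 2.52 rad/s.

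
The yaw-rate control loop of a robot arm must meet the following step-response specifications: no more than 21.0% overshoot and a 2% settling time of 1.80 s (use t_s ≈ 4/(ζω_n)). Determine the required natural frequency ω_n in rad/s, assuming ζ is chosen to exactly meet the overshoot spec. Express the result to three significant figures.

ω_n ≈ 4.99 rad/s

Inverting the overshoot relation: ζ = |ln 0.210|/√(π² + ln²0.210) = 0.445.
Then ω_n = 4/(ζ t_s) = 4/(0.445 × 1.80) = 4.99 rad/s.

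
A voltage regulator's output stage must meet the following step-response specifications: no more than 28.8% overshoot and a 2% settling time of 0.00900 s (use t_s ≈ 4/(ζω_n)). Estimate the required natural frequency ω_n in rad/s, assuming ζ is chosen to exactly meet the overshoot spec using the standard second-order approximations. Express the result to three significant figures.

ω_n ≈ 1210 rad/s

From %OS = 100·exp(−πζ/√(1−ζ²)), invert to get ζ = −ln(OS)/√(π² + ln²(OS)) with OS = 0.288.
−ln 0.288 = 1.245, so ζ = 1.245/√(π² + 1.550) = 0.368.
Then ω_n = 4/(ζ t_s) = 4/(0.368 × 0.00900) = 1210 rad/s.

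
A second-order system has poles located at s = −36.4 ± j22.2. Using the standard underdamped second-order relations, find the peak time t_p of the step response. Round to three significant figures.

t_p ≈ 0.142 s

t_p = π/ω_d with ω_d = 22.2 (the imaginary part), so t_p = 0.142 s.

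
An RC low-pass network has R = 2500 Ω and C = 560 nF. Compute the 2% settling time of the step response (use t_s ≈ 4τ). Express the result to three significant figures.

t_s ≈ 0.00560 s

τ = RC = 2500 × 560 nF = 0.00140 s.
t_s ≈ 4τ = 0.00560 s.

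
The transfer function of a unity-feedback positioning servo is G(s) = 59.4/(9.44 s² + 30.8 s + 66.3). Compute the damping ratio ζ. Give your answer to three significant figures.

ζ ≈ 0.616

Dividing through by 9.44: denominator becomes s² + 3.263 s + 7.023.
So ω_n = √7.023 = 2.65 rad/s and ζ = 3.263/(2·2.65) = 0.616.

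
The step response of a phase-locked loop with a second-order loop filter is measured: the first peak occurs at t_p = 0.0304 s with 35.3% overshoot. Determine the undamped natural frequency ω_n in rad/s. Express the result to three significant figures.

From the overshoot, ζ = −ln(OS)/√(π²+ln²(OS)) = 0.315.
t_p = π/ω_d ⇒ ω_d = 103 rad/s; then ω_n = ω_d/√(1−ζ²) = 109 rad/s.

ω_n ≈ 109 rad/s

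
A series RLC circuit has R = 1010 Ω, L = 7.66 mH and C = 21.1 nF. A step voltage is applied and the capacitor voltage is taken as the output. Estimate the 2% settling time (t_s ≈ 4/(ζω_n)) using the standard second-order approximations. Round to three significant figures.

t_s ≈ 0.0000607 s

For a series RLC circuit (capacitor voltage as output), ω_n = 1/√(LC) = 1/√(7.66 mH · 21.1 nF) = 78700 rad/s.
ζ = (R/2)·√(C/L) = (1010/2)·√(21.1 nF/7.66 mH) = 0.838.
t_s ≈ 4/(ζω_n) = 0.0000607 s.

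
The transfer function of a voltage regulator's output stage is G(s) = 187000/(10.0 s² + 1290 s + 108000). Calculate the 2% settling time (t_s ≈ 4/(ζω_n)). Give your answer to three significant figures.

t_s ≈ 0.0620 s

Dividing through by 10.0: denominator becomes s² + 129.0 s + 10800.
So ω_n = √10800 = 104 rad/s and ζ = 129.0/(2·104) = 0.621.
t_s ≈ 4/(ζω_n) = 0.0620 s.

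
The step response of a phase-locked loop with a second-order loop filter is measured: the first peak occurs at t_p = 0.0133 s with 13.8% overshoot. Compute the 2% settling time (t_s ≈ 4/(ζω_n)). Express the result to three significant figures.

t_s ≈ 0.0269 s

The overshoot fixes ζ = −ln(OS)/√(π²+ln²(OS)) = 0.533.
From t_p = π/ω_d, ω_d = π/0.0133 = 236 rad/s, so ω_n = ω_d/√(1−ζ²) = 279 rad/s.
t_s ≈ 4/(ζω_n) = 4/(0.533·279) = 0.0269 s.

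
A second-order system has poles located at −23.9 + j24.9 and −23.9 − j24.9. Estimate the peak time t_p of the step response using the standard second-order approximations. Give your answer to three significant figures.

t_p ≈ 0.126 s

t_p = π/ω_d with ω_d = 24.9 (the imaginary part), so t_p = 0.126 s.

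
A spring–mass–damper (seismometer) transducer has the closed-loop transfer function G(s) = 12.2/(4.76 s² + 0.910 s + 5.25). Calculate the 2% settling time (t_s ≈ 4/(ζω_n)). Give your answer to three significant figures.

Dividing through by 4.76: denominator becomes s² + 0.1912 s + 1.103.
So ω_n = √1.103 = 1.05 rad/s and ζ = 0.1912/(2·1.05) = 0.0910.
t_s ≈ 4/(ζω_n) = 41.8 s.

t_s ≈ 41.8 s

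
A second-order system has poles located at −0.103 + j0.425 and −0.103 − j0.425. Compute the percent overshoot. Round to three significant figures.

|pole| = ω_n = √(0.103² + 0.425²) = 0.437 rad/s; ζ = cos θ = σ/ω_n = 0.236.
Overshoot: exp(−π·0.236/√(1−0.236²)) = 0.467, i.e. 46.7%.

%OS ≈ 46.7%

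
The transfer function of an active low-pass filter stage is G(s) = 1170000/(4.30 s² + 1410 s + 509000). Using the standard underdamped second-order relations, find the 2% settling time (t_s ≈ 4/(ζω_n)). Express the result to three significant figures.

Dividing through by 4.30: denominator becomes s² + 327.9 s + 118400.
So ω_n = √118400 = 344 rad/s and ζ = 327.9/(2·344) = 0.477.
t_s ≈ 4/(ζω_n) = 0.0244 s.

t_s ≈ 0.0244 s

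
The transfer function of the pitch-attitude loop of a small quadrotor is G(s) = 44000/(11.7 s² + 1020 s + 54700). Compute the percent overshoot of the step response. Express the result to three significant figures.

%OS ≈ 7.43%

Dividing through by 11.7: denominator becomes s² + 87.18 s + 4675.
So ω_n = √4675 = 68.4 rad/s and ζ = 87.18/(2·68.4) = 0.638.
%OS = 100 e^{−πζ/√(1−ζ²)} with ζ = 0.638 gives 7.43%.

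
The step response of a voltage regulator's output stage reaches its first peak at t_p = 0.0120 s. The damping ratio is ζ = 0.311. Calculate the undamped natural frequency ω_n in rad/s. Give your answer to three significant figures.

Peak time t_p = π/ω_d, so ω_d = π/t_p = π/0.0120 = 262 rad/s.
ω_n = ω_d/√(1−ζ²) = 262/√0.903 = 275 rad/s.

ω_n ≈ 275 rad/s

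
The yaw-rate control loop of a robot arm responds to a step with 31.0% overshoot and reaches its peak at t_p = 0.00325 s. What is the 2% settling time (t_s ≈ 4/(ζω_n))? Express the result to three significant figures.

The overshoot fixes ζ = −ln(OS)/√(π²+ln²(OS)) = 0.349.
From t_p = π/ω_d, ω_d = π/0.00325 = 967 rad/s, so ω_n = ω_d/√(1−ζ²) = 1030 rad/s.
t_s ≈ 4/(ζω_n) = 4/(0.349·1030) = 0.0111 s.

t_s ≈ 0.0111 s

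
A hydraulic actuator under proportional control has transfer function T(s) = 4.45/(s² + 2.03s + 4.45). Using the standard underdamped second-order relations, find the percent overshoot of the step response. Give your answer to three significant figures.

ω_n = √4.45 = 2.11 rad/s; ζ = 2.03/(2·2.11) = 0.481.
%OS = 100·exp(−πζ/√(1−ζ²)) = 17.8%.

%OS ≈ 17.8%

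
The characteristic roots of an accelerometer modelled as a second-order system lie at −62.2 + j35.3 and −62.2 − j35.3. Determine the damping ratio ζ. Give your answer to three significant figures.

ζ ≈ 0.870

The poles are at −σ ± jω_d with σ = 62.2 and ω_d = 35.3, so ω_n = √(σ²+ω_d²) = 71.5 rad/s and ζ = σ/ω_n = 0.870.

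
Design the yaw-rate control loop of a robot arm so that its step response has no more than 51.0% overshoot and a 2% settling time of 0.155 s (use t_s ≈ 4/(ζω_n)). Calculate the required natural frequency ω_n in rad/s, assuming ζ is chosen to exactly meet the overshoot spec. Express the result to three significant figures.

ω_n ≈ 123 rad/s

From %OS = 100·exp(−πζ/√(1−ζ²)), invert to get ζ = −ln(OS)/√(π² + ln²(OS)) with OS = 0.510.
−ln 0.510 = 0.6733, so ζ = 0.6733/√(π² + 0.4534) = 0.210.
Then ω_n = 4/(ζ t_s) = 4/(0.210 × 0.155) = 123 rad/s.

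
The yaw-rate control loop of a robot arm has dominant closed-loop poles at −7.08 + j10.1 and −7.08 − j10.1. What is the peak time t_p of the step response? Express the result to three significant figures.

t_p = π/ω_d with ω_d = 10.1 (the imaginary part), so t_p = 0.311 s.

t_p ≈ 0.311 s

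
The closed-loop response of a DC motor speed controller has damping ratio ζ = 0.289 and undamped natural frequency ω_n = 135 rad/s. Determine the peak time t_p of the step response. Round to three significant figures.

t_p ≈ 0.0243 s

The damped frequency is ω_d = ω_n√(1−ζ²) = 135·√(1−0.0835) = 129 rad/s.
Peak time t_p = π/ω_d = π/129 = 0.0243 s.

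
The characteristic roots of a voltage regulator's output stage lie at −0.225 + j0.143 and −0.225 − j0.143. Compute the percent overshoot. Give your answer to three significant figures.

%OS ≈ 0.713%

The poles are at −σ ± jω_d with σ = 0.225 and ω_d = 0.143, so ω_n = √(σ²+ω_d²) = 0.267 rad/s and ζ = σ/ω_n = 0.844.
%OS = 100 e^{−πζ/√(1−ζ²)} with ζ = 0.844 gives 0.713%.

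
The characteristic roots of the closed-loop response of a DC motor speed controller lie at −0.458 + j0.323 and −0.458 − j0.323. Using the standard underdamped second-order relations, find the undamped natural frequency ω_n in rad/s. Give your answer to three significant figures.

|pole| = ω_n = √(0.458² + 0.323²) = 0.560 rad/s; ζ = cos θ = σ/ω_n = 0.817.

ω_n ≈ 0.560 rad/s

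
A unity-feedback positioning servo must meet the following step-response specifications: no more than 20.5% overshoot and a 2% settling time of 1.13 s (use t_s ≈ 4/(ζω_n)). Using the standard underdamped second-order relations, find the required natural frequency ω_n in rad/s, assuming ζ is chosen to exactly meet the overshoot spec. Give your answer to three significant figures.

ω_n ≈ 7.86 rad/s

Inverting the overshoot relation: ζ = |ln 0.205|/√(π² + ln²0.205) = 0.450.
From t_s ≈ 4/(ζω_n): ω_n = 4/(ζ·t_s) = 4/(0.450·1.13) = 7.86 rad/s.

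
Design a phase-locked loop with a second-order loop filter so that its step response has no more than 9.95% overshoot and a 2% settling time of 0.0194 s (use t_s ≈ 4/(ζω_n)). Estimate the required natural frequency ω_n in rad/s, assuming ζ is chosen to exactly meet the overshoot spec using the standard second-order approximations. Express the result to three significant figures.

ζ = −ln(OS)/√(π² + (ln OS)²). With OS = 0.0995, ln OS = −2.308 and ζ = 2.308/3.898 = 0.592.
Then ω_n = 4/(ζ t_s) = 4/(0.592 × 0.0194) = 348 rad/s.

ω_n ≈ 348 rad/s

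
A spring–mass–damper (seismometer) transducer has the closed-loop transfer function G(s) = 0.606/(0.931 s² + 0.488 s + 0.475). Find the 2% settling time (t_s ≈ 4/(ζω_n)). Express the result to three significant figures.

t_s ≈ 15.3 s

Dividing through by 0.931: denominator becomes s² + 0.5242 s + 0.5102.
So ω_n = √0.5102 = 0.714 rad/s and ζ = 0.5242/(2·0.714) = 0.367.
t_s ≈ 4/(ζω_n) = 15.3 s.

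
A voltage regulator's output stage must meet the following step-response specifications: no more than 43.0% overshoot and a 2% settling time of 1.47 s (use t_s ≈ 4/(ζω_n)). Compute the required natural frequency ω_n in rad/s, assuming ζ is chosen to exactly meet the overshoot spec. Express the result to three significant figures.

ω_n ≈ 10.5 rad/s

From %OS = 100·exp(−πζ/√(1−ζ²)), invert to get ζ = −ln(OS)/√(π² + ln²(OS)) with OS = 0.430.
−ln 0.430 = 0.8440, so ζ = 0.8440/√(π² + 0.7123) = 0.259.
Then ω_n = 4/(ζ t_s) = 4/(0.259 × 1.47) = 10.5 rad/s.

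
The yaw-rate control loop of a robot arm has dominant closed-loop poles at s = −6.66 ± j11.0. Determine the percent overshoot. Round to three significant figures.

|pole| = ω_n = √(6.66² + 11.0²) = 12.9 rad/s; ζ = cos θ = σ/ω_n = 0.518.
%OS = 100·exp(−πζ/√(1−ζ²)) = 14.9%.

%OS ≈ 14.9%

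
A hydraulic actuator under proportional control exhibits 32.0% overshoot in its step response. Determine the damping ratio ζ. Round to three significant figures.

ζ ≈ 0.341

From %OS = 100·exp(−πζ/√(1−ζ²)), invert to get ζ = −ln(OS)/√(π² + ln²(OS)) with OS = 0.320.
−ln 0.320 = 1.139, so ζ = 1.139/√(π² + 1.298) = 0.341.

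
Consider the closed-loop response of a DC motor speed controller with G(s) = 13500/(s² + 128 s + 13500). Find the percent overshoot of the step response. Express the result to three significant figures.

%OS ≈ 12.6%

Comparing the denominator to s² + 2ζω_n s + ω_n²: ω_n = √13500 = 116 rad/s, and 2ζω_n = 128 so ζ = 128/(2·116) = 0.551.
%OS = 100 e^{−πζ/√(1−ζ²)} with ζ = 0.551 gives 12.6%.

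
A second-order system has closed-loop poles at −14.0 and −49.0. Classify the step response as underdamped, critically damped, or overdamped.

Since the poles are distinct, negative and real, the response is overdamped.

overdamped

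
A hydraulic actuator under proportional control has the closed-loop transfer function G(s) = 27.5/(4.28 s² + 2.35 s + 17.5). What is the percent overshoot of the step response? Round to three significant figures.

%OS ≈ 65.0%

Dividing through by 4.28: denominator becomes s² + 0.5491 s + 4.089.
So ω_n = √4.089 = 2.02 rad/s and ζ = 0.5491/(2·2.02) = 0.136.
%OS = 100·exp(−πζ/√(1−ζ²)) = 65.0%.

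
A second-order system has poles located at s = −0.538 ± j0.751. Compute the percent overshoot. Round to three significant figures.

%OS ≈ 10.5%

With σ = 0.538, ω_d = 0.751: ω_n = √(σ²+ω_d²) = 0.924 rad/s, ζ = σ/ω_n = 0.582.
Overshoot: exp(−π·0.582/√(1−0.582²)) = 0.105, i.e. 10.5%.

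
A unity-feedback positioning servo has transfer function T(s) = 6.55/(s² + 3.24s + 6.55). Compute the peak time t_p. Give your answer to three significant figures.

t_p ≈ 1.59 s

Comparing the denominator to s² + 2ζω_n s + ω_n²: ω_n = √6.55 = 2.56 rad/s, and 2ζω_n = 3.24 so ζ = 3.24/(2·2.56) = 0.633.
The damped frequency ω_d = ω_n√(1−ζ²) = 1.98 rad/s. Then t_p = π/ω_d = 1.59 s.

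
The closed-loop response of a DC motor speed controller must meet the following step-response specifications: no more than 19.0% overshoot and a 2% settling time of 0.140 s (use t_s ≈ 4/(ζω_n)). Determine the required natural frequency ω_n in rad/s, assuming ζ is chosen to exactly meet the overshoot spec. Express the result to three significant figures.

ζ = −ln(OS)/√(π² + (ln OS)²). With OS = 0.190, ln OS = −1.661 and ζ = 1.661/3.554 = 0.467.
From t_s ≈ 4/(ζω_n): ω_n = 4/(ζ·t_s) = 4/(0.467·0.140) = 61.1 rad/s.

ω_n ≈ 61.1 rad/s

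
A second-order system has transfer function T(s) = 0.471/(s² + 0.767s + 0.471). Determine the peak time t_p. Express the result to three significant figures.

Matching coefficients with s² + 2ζω_n s + ω_n² gives ω_n² = 0.471 ⇒ ω_n = 0.686 rad/s, and ζ = 0.767/(2ω_n) = 0.559.
ω_d = ω_n√(1−ζ²) = 0.569 rad/s. Then t_p = π/ω_d = 5.52 s.

t_p ≈ 5.52 s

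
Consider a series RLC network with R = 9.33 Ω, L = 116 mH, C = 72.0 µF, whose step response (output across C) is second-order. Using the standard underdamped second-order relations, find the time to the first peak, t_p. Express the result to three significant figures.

For a series RLC circuit (capacitor voltage as output), ω_n = 1/√(LC) = 1/√(116 mH · 72.0 µF) = 346 rad/s.
ζ = (R/2)·√(C/L) = (9.33/2)·√(72.0 µF/116 mH) = 0.116.
The damped frequency ω_d = ω_n√(1−ζ²) = 344 rad/s. t_p = π/ω_d = 0.00914 s.

t_p ≈ 0.00914 s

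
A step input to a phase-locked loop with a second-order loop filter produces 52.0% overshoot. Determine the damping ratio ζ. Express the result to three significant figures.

ζ ≈ 0.204

Inverting the overshoot relation: ζ = |ln 0.520|/√(π² + ln²0.520) = 0.204.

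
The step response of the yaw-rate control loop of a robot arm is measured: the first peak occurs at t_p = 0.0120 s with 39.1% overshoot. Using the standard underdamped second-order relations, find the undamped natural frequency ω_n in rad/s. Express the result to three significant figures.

The overshoot fixes ζ = −ln(OS)/√(π²+ln²(OS)) = 0.286.
t_p = π/ω_d ⇒ ω_d = 262 rad/s; then ω_n = ω_d/√(1−ζ²) = 273 rad/s.

ω_n ≈ 273 rad/s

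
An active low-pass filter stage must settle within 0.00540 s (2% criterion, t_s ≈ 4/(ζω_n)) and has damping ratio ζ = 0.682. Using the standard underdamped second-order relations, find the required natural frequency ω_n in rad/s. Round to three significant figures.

ω_n ≈ 1090 rad/s

Rearranging t_s ≈ 4/(ζω_n) gives ω_n = 4/(ζ·t_s) = 4/(0.682 × 0.00540) = 1090 rad/s.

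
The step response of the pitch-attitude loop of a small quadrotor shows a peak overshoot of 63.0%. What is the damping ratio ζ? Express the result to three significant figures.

From %OS = 100·exp(−πζ/√(1−ζ²)), invert to get ζ = −ln(OS)/√(π² + ln²(OS)) with OS = 0.630.
−ln 0.630 = 0.4620, so ζ = 0.4620/√(π² + 0.2135) = 0.146.

ζ ≈ 0.146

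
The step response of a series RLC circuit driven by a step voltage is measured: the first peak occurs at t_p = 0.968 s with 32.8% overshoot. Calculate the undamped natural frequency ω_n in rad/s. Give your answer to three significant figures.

ω_n ≈ 3.44 rad/s

The overshoot fixes ζ = −ln(OS)/√(π²+ln²(OS)) = 0.334.
t_p = π/ω_d ⇒ ω_d = 3.25 rad/s; then ω_n = ω_d/√(1−ζ²) = 3.44 rad/s.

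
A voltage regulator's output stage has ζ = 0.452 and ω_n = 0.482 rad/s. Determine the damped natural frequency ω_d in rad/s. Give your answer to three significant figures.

ω_d = ω_n√(1−ζ²) = 0.482·√0.796 = 0.430 rad/s.

ω_d ≈ 0.430 rad/s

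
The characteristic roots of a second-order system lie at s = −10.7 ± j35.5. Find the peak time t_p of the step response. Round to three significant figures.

t_p ≈ 0.0885 s

t_p = π/ω_d with ω_d = 35.5 (the imaginary part), so t_p = 0.0885 s.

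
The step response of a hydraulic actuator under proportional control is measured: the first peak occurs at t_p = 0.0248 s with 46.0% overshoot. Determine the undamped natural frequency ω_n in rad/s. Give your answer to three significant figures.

ω_n ≈ 130 rad/s

The overshoot fixes ζ = −ln(OS)/√(π²+ln²(OS)) = 0.240.
From t_p = π/ω_d, ω_d = π/0.0248 = 127 rad/s, so ω_n = ω_d/√(1−ζ²) = 130 rad/s.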